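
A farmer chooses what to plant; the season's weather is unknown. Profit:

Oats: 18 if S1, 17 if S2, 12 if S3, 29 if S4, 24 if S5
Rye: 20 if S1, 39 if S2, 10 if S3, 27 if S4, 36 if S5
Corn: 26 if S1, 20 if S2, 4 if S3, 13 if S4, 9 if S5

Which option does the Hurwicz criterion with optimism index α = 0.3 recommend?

Rye

Oats: 0.3·29 + 0.7·12 = 17.1
Rye: 0.3·39 + 0.7·10 = 18.7
Corn: 0.3·26 + 0.7·4 = 10.6
Highest Hurwicz score = 18.7 → Rye.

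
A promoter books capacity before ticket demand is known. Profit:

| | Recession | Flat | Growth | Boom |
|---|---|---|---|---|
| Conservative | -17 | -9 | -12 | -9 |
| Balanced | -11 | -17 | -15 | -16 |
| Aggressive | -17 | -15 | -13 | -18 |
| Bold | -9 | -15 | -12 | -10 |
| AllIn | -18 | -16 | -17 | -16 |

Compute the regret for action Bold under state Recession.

Best payoff under Recession is -9.
Regret = -9 − (-9) = 0.

0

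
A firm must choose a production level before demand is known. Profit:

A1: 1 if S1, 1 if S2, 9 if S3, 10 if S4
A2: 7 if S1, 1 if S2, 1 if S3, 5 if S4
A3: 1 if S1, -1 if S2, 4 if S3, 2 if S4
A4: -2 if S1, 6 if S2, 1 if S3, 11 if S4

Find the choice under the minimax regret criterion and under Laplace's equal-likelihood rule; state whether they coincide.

Column bests: S1=7, S2=6, S3=9, S4=11.
A1 regrets: 6, 5, 0, 1 → max 6
A2 regrets: 0, 5, 8, 6 → max 8
A3 regrets: 6, 7, 5, 9 → max 9
A4 regrets: 9, 0, 8, 0 → max 9
Smallest max regret = 6 → A1.
Row averages: A1=5.25, A2=3.5, A3=1.5, A4=4
Highest average = 5.25 → A1.

minimax regret → A1; laplace → A1 (agree)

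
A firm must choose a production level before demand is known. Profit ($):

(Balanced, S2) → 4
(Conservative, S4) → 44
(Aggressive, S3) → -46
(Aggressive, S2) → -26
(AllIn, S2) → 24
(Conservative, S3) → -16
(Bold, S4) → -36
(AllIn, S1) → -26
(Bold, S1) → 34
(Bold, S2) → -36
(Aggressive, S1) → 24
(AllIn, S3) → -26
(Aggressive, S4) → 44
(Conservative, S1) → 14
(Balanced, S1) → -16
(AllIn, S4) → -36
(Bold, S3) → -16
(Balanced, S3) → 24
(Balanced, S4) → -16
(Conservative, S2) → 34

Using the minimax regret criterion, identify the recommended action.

Conservative

Column bests: S1=34, S2=34, S3=24, S4=44.
Conservative regrets: 20, 0, 40, 0 → max 40
Balanced regrets: 50, 30, 0, 60 → max 60
Aggressive regrets: 10, 60, 70, 0 → max 70
Bold regrets: 0, 70, 40, 80 → max 80
AllIn regrets: 60, 10, 50, 80 → max 80
Smallest max regret = 40 → Conservative.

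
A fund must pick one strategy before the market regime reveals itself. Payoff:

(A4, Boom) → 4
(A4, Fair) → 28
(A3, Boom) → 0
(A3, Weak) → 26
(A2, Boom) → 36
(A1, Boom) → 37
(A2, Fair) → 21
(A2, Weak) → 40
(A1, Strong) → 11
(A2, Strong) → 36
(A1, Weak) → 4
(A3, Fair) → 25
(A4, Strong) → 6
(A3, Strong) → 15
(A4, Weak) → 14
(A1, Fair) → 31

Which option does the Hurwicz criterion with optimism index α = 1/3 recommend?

A1: 1/3·37 + 2/3·4 = 15
A2: 1/3·40 + 2/3·21 = 82/3
A3: 1/3·26 + 2/3·0 = 26/3
A4: 1/3·28 + 2/3·4 = 12
Highest Hurwicz score = 82/3 → A2.

A2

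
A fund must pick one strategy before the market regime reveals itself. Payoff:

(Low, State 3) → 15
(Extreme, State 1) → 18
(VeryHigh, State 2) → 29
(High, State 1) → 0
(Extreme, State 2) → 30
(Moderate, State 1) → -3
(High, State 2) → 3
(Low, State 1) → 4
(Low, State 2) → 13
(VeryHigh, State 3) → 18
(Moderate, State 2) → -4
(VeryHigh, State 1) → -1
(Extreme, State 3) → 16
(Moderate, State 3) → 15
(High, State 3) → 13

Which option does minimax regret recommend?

Extreme

Column bests: State 1=18, State 2=30, State 3=18.
Low regrets: 14, 17, 3 → max 17
Moderate regrets: 21, 34, 3 → max 34
High regrets: 18, 27, 5 → max 27
VeryHigh regrets: 19, 1, 0 → max 19
Extreme regrets: 0, 0, 2 → max 2
Smallest max regret = 2 → Extreme.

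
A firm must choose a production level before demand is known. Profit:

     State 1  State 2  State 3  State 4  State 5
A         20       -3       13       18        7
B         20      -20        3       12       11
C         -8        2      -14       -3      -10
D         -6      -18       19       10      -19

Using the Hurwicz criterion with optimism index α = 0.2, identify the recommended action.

A

A: 0.2·20 + 0.8·(-3) = 1.6
B: 0.2·20 + 0.8·(-20) = -12
C: 0.2·2 + 0.8·(-14) = -10.8
D: 0.2·19 + 0.8·(-19) = -11.4
Highest Hurwicz score = 1.6 → A.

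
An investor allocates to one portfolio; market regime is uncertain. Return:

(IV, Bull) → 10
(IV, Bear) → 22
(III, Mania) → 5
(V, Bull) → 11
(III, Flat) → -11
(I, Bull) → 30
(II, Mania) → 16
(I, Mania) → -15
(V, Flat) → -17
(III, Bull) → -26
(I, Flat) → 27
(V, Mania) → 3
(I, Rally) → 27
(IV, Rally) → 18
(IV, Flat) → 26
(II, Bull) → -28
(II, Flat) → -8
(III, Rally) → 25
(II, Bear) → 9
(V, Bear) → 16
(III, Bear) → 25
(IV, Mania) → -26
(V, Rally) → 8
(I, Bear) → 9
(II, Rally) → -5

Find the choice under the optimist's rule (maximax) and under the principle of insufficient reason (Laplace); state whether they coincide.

Row maxima: I=30, II=16, III=25, IV=26, V=16
Best best-case = 30 → I.
Row averages: I=15.6, II=-3.2, III=3.6, IV=10, V=4.2
Highest average = 15.6 → I.

maximax → I; laplace → I (agree)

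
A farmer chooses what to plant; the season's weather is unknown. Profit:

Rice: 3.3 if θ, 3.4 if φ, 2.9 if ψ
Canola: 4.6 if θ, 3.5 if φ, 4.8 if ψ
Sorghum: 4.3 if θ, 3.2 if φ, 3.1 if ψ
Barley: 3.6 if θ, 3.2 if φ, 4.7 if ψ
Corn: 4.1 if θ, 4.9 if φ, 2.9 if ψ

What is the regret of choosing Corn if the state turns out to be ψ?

1.9

Best payoff under ψ is 4.8.
Regret = 4.8 − 2.9 = 1.9.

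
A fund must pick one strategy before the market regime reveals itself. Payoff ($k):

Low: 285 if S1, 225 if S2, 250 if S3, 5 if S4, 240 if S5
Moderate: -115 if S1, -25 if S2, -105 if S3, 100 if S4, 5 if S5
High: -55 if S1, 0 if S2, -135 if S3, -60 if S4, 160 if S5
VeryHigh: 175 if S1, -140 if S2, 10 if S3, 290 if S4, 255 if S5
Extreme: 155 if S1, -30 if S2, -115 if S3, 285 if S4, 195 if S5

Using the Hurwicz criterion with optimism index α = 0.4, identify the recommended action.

Low: 0.4·285 + 0.6·5 = 117
Moderate: 0.4·100 + 0.6·(-115) = -29
High: 0.4·160 + 0.6·(-135) = -17
VeryHigh: 0.4·290 + 0.6·(-140) = 32
Extreme: 0.4·285 + 0.6·(-115) = 45
Highest Hurwicz score = 117 → Low.

Low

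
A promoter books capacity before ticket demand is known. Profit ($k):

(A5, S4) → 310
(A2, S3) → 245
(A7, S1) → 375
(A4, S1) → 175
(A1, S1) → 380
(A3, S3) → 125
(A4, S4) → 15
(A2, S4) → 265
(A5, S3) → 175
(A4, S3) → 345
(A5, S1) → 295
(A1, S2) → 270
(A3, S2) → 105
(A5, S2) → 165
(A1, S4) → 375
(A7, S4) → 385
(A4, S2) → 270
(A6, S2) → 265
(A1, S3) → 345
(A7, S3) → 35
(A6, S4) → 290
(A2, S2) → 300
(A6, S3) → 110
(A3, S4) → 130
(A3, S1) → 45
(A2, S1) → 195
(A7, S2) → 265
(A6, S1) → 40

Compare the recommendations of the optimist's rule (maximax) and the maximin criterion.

Row maxima: A1=380, A2=300, A3=130, A4=345, A5=310, A6=290, A7=385
Best best-case = 385 → A7.
Row minima: A1=270, A2=195, A3=45, A4=15, A5=165, A6=40, A7=35
Best worst-case = 270 → A1.

maximax → A7; maximin → A1 (disagree)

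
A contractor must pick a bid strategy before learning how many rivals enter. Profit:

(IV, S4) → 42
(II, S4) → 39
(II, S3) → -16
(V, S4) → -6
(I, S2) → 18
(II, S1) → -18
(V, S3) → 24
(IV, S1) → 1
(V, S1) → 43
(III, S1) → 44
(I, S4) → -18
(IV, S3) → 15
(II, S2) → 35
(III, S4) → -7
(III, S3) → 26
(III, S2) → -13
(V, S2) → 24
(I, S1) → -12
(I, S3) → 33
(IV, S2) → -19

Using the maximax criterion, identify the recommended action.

III

Row maxima: I=33, II=39, III=44, IV=42, V=43
Best best-case = 44 → III.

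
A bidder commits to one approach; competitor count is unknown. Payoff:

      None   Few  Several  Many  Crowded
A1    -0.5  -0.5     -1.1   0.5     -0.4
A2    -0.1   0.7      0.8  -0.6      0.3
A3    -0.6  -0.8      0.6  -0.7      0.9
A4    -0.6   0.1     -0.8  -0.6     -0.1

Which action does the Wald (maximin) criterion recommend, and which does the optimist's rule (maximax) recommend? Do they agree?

maximin → A2; maximax → A3 (disagree)

Row minima: A1=-1.1, A2=-0.6, A3=-0.8, A4=-0.8
Best worst-case = -0.6 → A2.
Row maxima: A1=0.5, A2=0.8, A3=0.9, A4=0.1
Best best-case = 0.9 → A3.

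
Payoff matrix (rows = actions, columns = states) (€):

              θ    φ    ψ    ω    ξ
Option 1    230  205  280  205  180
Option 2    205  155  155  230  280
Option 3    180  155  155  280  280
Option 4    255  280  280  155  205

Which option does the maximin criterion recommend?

Option 1

Row minima: Option 1=180, Option 2=155, Option 3=155, Option 4=155
Best worst-case = 180 → Option 1.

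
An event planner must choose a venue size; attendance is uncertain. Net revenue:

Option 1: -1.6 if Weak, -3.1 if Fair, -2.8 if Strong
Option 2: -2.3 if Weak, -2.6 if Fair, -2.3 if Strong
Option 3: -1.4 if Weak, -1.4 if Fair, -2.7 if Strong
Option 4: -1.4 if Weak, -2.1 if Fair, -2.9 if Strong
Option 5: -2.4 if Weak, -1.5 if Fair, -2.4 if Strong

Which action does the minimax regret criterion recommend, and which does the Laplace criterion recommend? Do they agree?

minimax regret → Option 3; laplace → Option 3 (agree)

Column bests: Weak=-1.4, Fair=-1.4, Strong=-2.3.
Option 1 regrets: 0.2, 1.7, 0.5 → max 1.7
Option 2 regrets: 0.9, 1.2, 0.0 → max 1.2
Option 3 regrets: 0.0, 0.0, 0.4 → max 0.4
Option 4 regrets: 0.0, 0.7, 0.6 → max 0.7
Option 5 regrets: 1.0, 0.1, 0.1 → max 1.0
Smallest max regret = 0.4 → Option 3.
Row averages: Option 1=-2.5, Option 2=-2.4, Option 3=-11/6, Option 4=-32/15, Option 5=-2.1
Highest average = -11/6 → Option 3.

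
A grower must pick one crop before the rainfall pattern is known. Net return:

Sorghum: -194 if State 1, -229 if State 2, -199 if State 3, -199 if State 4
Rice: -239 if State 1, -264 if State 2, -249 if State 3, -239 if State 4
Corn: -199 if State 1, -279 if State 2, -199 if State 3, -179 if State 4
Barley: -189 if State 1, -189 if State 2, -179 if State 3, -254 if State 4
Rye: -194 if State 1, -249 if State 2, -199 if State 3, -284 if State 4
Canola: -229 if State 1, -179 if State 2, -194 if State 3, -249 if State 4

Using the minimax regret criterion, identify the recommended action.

Column bests: State 1=-189, State 2=-179, State 3=-179, State 4=-179.
Sorghum regrets: 5, 50, 20, 20 → max 50
Rice regrets: 50, 85, 70, 60 → max 85
Corn regrets: 10, 100, 20, 0 → max 100
Barley regrets: 0, 10, 0, 75 → max 75
Rye regrets: 5, 70, 20, 105 → max 105
Canola regrets: 40, 0, 15, 70 → max 70
Smallest max regret = 50 → Sorghum.

Sorghum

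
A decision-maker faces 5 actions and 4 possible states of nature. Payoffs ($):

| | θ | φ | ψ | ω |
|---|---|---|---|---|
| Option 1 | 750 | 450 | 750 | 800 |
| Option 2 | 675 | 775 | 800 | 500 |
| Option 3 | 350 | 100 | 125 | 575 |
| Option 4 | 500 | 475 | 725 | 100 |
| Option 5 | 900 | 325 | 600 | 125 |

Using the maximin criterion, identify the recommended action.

Row minima: Option 1=450, Option 2=500, Option 3=100, Option 4=100, Option 5=125
Best worst-case = 500 → Option 2.

Option 2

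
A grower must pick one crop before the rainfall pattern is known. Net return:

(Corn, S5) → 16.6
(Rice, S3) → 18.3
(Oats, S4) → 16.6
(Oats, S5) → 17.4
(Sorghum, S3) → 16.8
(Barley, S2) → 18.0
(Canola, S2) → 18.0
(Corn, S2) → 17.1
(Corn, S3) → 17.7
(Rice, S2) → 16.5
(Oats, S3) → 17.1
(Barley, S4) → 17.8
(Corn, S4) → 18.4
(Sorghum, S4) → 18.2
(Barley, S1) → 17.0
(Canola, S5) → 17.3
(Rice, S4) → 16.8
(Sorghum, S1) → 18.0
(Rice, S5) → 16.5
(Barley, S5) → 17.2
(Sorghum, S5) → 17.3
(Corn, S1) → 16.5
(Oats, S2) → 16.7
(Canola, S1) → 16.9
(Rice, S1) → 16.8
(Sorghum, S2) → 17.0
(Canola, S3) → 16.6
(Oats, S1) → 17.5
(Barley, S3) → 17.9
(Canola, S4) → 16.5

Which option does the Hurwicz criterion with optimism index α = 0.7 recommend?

Corn

Sorghum: 0.7·18.2 + 0.3·16.8 = 17.78
Canola: 0.7·18.0 + 0.3·16.5 = 17.55
Oats: 0.7·17.5 + 0.3·16.6 = 17.23
Rice: 0.7·18.3 + 0.3·16.5 = 17.76
Barley: 0.7·18.0 + 0.3·17.0 = 17.7
Corn: 0.7·18.4 + 0.3·16.5 = 17.83
Highest Hurwicz score = 17.83 → Corn.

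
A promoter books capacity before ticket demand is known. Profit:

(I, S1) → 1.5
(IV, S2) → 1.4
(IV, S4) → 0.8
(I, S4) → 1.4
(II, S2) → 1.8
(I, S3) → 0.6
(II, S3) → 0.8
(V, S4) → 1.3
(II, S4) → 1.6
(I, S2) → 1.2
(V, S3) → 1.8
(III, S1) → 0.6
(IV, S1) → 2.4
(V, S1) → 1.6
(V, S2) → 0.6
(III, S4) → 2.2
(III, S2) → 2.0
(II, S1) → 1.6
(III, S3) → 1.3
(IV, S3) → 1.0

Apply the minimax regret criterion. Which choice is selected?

II

Column bests: S1=2.4, S2=2.0, S3=1.8, S4=2.2.
I regrets: 0.9, 0.8, 1.2, 0.8 → max 1.2
II regrets: 0.8, 0.2, 1.0, 0.6 → max 1.0
III regrets: 1.8, 0.0, 0.5, 0.0 → max 1.8
IV regrets: 0.0, 0.6, 0.8, 1.4 → max 1.4
V regrets: 0.8, 1.4, 0.0, 0.9 → max 1.4
Smallest max regret = 1.0 → II.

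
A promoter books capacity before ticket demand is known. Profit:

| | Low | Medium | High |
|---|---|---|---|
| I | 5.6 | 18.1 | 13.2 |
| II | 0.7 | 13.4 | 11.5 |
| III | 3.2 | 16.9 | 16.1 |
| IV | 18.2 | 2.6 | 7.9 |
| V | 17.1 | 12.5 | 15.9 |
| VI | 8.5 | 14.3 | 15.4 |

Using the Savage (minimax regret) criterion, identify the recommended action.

Column bests: Low=18.2, Medium=18.1, High=16.1.
I regrets: 12.6, 0.0, 2.9 → max 12.6
II regrets: 17.5, 4.7, 4.6 → max 17.5
III regrets: 15.0, 1.2, 0.0 → max 15.0
IV regrets: 0.0, 15.5, 8.2 → max 15.5
V regrets: 1.1, 5.6, 0.2 → max 5.6
VI regrets: 9.7, 3.8, 0.7 → max 9.7
Smallest max regret = 5.6 → V.

V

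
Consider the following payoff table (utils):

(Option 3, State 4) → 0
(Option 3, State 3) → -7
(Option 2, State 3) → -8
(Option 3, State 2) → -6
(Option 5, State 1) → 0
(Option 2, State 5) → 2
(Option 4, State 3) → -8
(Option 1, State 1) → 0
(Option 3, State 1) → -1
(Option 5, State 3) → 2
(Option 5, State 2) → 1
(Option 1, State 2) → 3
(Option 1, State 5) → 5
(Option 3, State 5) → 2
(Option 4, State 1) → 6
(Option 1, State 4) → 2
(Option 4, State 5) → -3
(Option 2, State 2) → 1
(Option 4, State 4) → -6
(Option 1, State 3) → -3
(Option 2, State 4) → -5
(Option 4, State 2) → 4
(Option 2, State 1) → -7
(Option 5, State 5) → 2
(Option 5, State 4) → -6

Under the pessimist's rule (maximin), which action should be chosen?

Row minima: Option 1=-3, Option 2=-8, Option 3=-7, Option 4=-8, Option 5=-6
Best worst-case = -3 → Option 1.

Option 1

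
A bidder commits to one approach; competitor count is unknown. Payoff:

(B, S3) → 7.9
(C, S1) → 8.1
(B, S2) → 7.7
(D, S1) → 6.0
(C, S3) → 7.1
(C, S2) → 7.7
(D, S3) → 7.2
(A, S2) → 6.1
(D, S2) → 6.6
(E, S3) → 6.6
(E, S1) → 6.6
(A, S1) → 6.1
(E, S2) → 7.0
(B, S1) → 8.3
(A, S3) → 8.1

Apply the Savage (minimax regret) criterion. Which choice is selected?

B

Column bests: S1=8.3, S2=7.7, S3=8.1.
A regrets: 2.2, 1.6, 0.0 → max 2.2
B regrets: 0.0, 0.0, 0.2 → max 0.2
C regrets: 0.2, 0.0, 1.0 → max 1.0
D regrets: 2.3, 1.1, 0.9 → max 2.3
E regrets: 1.7, 0.7, 1.5 → max 1.7
Smallest max regret = 0.2 → B.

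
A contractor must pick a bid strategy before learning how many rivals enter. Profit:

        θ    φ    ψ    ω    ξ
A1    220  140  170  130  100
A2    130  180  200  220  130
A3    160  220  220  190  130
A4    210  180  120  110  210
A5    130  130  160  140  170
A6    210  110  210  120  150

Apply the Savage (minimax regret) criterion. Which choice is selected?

Column bests: θ=220, φ=220, ψ=220, ω=220, ξ=210.
A1 regrets: 0, 80, 50, 90, 110 → max 110
A2 regrets: 90, 40, 20, 0, 80 → max 90
A3 regrets: 60, 0, 0, 30, 80 → max 80
A4 regrets: 10, 40, 100, 110, 0 → max 110
A5 regrets: 90, 90, 60, 80, 40 → max 90
A6 regrets: 10, 110, 10, 100, 60 → max 110
Smallest max regret = 80 → A3.

A3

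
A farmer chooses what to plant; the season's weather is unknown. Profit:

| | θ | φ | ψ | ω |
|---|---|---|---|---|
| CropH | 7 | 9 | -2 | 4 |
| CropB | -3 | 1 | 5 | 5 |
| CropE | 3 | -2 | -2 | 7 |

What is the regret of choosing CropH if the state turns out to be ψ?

Best payoff under ψ is 5.
Regret = 5 − (-2) = 7.

7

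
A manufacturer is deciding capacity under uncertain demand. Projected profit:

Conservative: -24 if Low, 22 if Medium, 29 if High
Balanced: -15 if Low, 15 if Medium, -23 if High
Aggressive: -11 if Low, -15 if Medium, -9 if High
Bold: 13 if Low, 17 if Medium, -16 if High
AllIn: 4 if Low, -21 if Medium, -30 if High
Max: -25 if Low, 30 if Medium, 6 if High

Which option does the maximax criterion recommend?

Row maxima: Conservative=29, Balanced=15, Aggressive=-9, Bold=17, AllIn=4, Max=30
Best best-case = 30 → Max.

Max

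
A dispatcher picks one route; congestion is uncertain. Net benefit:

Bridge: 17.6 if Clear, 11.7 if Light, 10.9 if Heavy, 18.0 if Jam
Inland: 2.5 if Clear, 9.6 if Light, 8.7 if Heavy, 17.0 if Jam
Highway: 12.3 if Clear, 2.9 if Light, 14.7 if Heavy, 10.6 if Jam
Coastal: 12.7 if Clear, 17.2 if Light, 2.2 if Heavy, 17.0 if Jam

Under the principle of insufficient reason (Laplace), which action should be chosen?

Bridge

Row averages: Bridge=14.55, Inland=9.45, Highway=10.125, Coastal=12.275
Highest average = 14.55 → Bridge.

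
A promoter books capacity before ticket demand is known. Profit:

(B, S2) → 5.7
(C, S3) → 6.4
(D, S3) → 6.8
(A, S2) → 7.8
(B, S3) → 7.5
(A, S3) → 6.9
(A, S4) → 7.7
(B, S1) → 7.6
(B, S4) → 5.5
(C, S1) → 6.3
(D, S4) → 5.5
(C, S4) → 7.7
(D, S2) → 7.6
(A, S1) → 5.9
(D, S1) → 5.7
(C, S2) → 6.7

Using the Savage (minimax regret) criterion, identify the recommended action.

Column bests: S1=7.6, S2=7.8, S3=7.5, S4=7.7.
A regrets: 1.7, 0.0, 0.6, 0.0 → max 1.7
B regrets: 0.0, 2.1, 0.0, 2.2 → max 2.2
C regrets: 1.3, 1.1, 1.1, 0.0 → max 1.3
D regrets: 1.9, 0.2, 0.7, 2.2 → max 2.2
Smallest max regret = 1.3 → C.

C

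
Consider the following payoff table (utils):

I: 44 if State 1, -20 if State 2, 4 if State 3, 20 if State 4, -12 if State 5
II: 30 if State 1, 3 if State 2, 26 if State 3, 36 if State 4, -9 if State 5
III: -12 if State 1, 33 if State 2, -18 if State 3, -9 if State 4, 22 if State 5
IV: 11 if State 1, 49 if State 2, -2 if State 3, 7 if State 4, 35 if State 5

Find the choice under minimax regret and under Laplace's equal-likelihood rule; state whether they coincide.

Column bests: State 1=44, State 2=49, State 3=26, State 4=36, State 5=35.
I regrets: 0, 69, 22, 16, 47 → max 69
II regrets: 14, 46, 0, 0, 44 → max 46
III regrets: 56, 16, 44, 45, 13 → max 56
IV regrets: 33, 0, 28, 29, 0 → max 33
Smallest max regret = 33 → IV.
Row averages: I=7.2, II=17.2, III=3.2, IV=20
Highest average = 20 → IV.

minimax regret → IV; laplace → IV (agree)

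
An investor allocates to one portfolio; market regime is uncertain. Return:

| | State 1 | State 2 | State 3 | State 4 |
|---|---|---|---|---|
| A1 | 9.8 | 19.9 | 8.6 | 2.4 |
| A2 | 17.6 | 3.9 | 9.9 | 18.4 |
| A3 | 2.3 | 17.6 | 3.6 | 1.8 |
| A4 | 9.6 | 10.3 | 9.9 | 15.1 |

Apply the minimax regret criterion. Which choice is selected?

A4

Column bests: State 1=17.6, State 2=19.9, State 3=9.9, State 4=18.4.
A1 regrets: 7.8, 0.0, 1.3, 16.0 → max 16.0
A2 regrets: 0.0, 16.0, 0.0, 0.0 → max 16.0
A3 regrets: 15.3, 2.3, 6.3, 16.6 → max 16.6
A4 regrets: 8.0, 9.6, 0.0, 3.3 → max 9.6
Smallest max regret = 9.6 → A4.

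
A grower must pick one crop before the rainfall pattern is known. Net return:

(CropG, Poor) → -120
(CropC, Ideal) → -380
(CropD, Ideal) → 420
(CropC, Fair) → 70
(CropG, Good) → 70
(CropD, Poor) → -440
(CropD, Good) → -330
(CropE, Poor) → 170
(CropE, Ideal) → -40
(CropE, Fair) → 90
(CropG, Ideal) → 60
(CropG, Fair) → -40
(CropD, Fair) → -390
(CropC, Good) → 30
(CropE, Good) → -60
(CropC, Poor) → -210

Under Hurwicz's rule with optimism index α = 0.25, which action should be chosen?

CropC: 0.25·70 + 0.75·(-380) = -267.5
CropE: 0.25·170 + 0.75·(-60) = -2.5
CropG: 0.25·70 + 0.75·(-120) = -72.5
CropD: 0.25·420 + 0.75·(-440) = -225
Highest Hurwicz score = -2.5 → CropE.

CropE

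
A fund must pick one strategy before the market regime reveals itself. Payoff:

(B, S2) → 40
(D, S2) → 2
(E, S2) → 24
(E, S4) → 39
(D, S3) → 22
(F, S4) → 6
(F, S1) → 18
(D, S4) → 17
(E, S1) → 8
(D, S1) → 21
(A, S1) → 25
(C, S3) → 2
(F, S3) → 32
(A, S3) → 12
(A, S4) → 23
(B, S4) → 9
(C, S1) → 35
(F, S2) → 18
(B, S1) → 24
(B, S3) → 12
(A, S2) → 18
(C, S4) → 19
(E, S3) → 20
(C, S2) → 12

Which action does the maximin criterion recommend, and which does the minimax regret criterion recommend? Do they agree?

Row minima: A=12, B=9, C=2, D=2, E=8, F=6
Best worst-case = 12 → A.
Column bests: S1=35, S2=40, S3=32, S4=39.
A regrets: 10, 22, 20, 16 → max 22
B regrets: 11, 0, 20, 30 → max 30
C regrets: 0, 28, 30, 20 → max 30
D regrets: 14, 38, 10, 22 → max 38
E regrets: 27, 16, 12, 0 → max 27
F regrets: 17, 22, 0, 33 → max 33
Smallest max regret = 22 → A.

maximin → A; minimax regret → A (agree)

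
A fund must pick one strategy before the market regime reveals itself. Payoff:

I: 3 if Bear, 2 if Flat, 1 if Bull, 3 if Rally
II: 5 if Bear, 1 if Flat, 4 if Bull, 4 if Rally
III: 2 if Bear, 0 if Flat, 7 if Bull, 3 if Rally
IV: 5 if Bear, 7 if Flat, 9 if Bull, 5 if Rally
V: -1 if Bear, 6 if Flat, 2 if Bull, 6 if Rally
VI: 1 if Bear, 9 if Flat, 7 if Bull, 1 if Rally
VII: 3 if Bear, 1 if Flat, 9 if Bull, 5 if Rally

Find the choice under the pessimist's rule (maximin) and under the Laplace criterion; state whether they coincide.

Row minima: I=1, II=1, III=0, IV=5, V=-1, VI=1, VII=1
Best worst-case = 5 → IV.
Row averages: I=2.25, II=3.5, III=3, IV=6.5, V=3.25, VI=4.5, VII=4.5
Highest average = 6.5 → IV.

maximin → IV; laplace → IV (agree)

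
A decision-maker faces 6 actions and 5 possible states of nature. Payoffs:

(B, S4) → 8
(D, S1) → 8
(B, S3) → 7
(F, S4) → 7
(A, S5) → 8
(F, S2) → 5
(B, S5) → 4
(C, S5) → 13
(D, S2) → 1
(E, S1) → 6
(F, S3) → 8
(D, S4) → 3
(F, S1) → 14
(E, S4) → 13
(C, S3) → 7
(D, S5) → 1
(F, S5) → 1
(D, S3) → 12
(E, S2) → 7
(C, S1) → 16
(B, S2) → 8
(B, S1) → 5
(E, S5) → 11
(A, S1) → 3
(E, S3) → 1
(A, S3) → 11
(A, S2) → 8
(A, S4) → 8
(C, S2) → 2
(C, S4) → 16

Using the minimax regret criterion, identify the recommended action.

C

Column bests: S1=16, S2=8, S3=12, S4=16, S5=13.
A regrets: 13, 0, 1, 8, 5 → max 13
B regrets: 11, 0, 5, 8, 9 → max 11
C regrets: 0, 6, 5, 0, 0 → max 6
D regrets: 8, 7, 0, 13, 12 → max 13
E regrets: 10, 1, 11, 3, 2 → max 11
F regrets: 2, 3, 4, 9, 12 → max 12
Smallest max regret = 6 → C.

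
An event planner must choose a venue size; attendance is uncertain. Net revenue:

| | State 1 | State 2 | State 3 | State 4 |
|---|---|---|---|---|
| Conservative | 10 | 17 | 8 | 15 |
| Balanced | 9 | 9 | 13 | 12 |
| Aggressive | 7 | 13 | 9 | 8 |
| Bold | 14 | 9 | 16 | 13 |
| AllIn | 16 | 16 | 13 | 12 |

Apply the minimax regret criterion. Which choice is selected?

AllIn

Column bests: State 1=16, State 2=17, State 3=16, State 4=15.
Conservative regrets: 6, 0, 8, 0 → max 8
Balanced regrets: 7, 8, 3, 3 → max 8
Aggressive regrets: 9, 4, 7, 7 → max 9
Bold regrets: 2, 8, 0, 2 → max 8
AllIn regrets: 0, 1, 3, 3 → max 3
Smallest max regret = 3 → AllIn.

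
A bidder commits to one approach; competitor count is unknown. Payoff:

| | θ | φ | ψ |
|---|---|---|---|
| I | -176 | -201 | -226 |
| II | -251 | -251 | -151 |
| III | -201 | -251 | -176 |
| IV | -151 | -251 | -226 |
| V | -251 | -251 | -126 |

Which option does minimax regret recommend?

III

Column bests: θ=-151, φ=-201, ψ=-126.
I regrets: 25, 0, 100 → max 100
II regrets: 100, 50, 25 → max 100
III regrets: 50, 50, 50 → max 50
IV regrets: 0, 50, 100 → max 100
V regrets: 100, 50, 0 → max 100
Smallest max regret = 50 → III.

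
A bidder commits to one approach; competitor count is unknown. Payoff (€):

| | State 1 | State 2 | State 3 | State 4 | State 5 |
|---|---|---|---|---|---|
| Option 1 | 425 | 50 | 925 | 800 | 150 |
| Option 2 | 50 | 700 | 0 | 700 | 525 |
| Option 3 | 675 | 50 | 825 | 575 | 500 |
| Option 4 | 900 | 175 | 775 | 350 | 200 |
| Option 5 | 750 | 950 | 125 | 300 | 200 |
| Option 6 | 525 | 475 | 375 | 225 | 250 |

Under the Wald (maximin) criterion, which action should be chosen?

Row minima: Option 1=50, Option 2=0, Option 3=50, Option 4=175, Option 5=125, Option 6=225
Best worst-case = 225 → Option 6.

Option 6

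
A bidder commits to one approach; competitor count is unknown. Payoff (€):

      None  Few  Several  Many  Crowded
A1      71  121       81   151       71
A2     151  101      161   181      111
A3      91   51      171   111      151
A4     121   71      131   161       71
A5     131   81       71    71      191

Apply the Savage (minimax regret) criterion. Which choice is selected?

A3

Column bests: None=151, Few=121, Several=171, Many=181, Crowded=191.
A1 regrets: 80, 0, 90, 30, 120 → max 120
A2 regrets: 0, 20, 10, 0, 80 → max 80
A3 regrets: 60, 70, 0, 70, 40 → max 70
A4 regrets: 30, 50, 40, 20, 120 → max 120
A5 regrets: 20, 40, 100, 110, 0 → max 110
Smallest max regret = 70 → A3.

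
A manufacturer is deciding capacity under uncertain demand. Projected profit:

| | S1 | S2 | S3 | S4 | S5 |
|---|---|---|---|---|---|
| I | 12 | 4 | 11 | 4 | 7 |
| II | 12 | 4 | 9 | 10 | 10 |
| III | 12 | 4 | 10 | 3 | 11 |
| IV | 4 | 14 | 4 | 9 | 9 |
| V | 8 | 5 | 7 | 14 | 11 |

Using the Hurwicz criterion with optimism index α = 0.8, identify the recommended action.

V

I: 0.8·12 + 0.2·4 = 10.4
II: 0.8·12 + 0.2·4 = 10.4
III: 0.8·12 + 0.2·3 = 10.2
IV: 0.8·14 + 0.2·4 = 12
V: 0.8·14 + 0.2·5 = 12.2
Highest Hurwicz score = 12.2 → V.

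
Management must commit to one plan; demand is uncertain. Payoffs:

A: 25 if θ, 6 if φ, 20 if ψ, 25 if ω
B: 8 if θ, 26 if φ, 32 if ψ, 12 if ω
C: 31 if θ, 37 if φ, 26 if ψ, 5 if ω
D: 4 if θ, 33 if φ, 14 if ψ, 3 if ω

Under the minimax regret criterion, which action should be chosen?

C

Column bests: θ=31, φ=37, ψ=32, ω=25.
A regrets: 6, 31, 12, 0 → max 31
B regrets: 23, 11, 0, 13 → max 23
C regrets: 0, 0, 6, 20 → max 20
D regrets: 27, 4, 18, 22 → max 27
Smallest max regret = 20 → C.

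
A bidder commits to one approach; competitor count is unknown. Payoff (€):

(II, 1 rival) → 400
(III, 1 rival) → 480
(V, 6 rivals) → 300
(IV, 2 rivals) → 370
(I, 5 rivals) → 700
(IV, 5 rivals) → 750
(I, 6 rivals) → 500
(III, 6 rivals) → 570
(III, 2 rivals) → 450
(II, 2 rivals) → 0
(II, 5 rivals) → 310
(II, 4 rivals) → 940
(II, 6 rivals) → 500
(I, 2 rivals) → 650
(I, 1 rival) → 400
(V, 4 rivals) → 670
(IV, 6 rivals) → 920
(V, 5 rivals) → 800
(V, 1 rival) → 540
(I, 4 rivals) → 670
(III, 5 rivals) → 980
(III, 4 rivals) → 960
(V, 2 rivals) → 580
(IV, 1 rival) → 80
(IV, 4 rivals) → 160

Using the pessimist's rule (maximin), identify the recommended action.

III

Row minima: I=400, II=0, III=450, IV=80, V=300
Best worst-case = 450 → III.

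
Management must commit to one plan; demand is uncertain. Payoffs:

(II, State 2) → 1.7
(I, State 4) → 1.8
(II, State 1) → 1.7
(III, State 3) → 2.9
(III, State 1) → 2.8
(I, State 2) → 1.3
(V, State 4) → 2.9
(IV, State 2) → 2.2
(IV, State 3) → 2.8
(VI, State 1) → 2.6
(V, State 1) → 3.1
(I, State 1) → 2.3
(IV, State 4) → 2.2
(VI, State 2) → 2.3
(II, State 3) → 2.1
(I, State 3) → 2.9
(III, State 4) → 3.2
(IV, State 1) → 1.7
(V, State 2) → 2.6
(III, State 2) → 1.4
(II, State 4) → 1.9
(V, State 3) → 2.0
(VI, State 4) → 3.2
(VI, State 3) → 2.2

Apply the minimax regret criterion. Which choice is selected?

Column bests: State 1=3.1, State 2=2.6, State 3=2.9, State 4=3.2.
I regrets: 0.8, 1.3, 0.0, 1.4 → max 1.4
II regrets: 1.4, 0.9, 0.8, 1.3 → max 1.4
III regrets: 0.3, 1.2, 0.0, 0.0 → max 1.2
IV regrets: 1.4, 0.4, 0.1, 1.0 → max 1.4
V regrets: 0.0, 0.0, 0.9, 0.3 → max 0.9
VI regrets: 0.5, 0.3, 0.7, 0.0 → max 0.7
Smallest max regret = 0.7 → VI.

VI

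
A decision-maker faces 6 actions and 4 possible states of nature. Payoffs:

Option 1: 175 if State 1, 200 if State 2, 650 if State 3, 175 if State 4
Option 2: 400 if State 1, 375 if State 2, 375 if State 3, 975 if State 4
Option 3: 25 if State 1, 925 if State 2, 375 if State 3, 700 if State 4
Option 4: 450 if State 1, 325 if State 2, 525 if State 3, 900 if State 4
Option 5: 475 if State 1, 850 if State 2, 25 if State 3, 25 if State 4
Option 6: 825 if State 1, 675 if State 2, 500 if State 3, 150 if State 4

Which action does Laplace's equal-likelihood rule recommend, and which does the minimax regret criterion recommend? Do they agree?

Row averages: Option 1=300, Option 2=531.25, Option 3=506.25, Option 4=550, Option 5=343.75, Option 6=537.5
Highest average = 550 → Option 4.
Column bests: State 1=825, State 2=925, State 3=650, State 4=975.
Option 1 regrets: 650, 725, 0, 800 → max 800
Option 2 regrets: 425, 550, 275, 0 → max 550
Option 3 regrets: 800, 0, 275, 275 → max 800
Option 4 regrets: 375, 600, 125, 75 → max 600
Option 5 regrets: 350, 75, 625, 950 → max 950
Option 6 regrets: 0, 250, 150, 825 → max 825
Smallest max regret = 550 → Option 2.

laplace → Option 4; minimax regret → Option 2 (disagree)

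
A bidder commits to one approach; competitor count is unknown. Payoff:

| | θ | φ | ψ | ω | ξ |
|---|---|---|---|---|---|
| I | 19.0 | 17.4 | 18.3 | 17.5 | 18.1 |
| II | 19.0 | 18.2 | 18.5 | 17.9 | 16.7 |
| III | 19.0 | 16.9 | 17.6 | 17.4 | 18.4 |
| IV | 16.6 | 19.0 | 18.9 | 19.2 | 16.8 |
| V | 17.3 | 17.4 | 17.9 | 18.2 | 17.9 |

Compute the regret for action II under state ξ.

Best payoff under ξ is 18.4.
Regret = 18.4 − 16.7 = 1.7.

1.7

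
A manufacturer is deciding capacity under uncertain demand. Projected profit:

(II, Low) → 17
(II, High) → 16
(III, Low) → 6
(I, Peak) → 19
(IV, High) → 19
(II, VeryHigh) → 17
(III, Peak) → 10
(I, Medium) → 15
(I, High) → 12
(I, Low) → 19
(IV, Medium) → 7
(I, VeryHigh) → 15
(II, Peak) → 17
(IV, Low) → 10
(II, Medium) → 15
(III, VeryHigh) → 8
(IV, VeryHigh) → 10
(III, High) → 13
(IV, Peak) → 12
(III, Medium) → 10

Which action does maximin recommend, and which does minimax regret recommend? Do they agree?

maximin → II; minimax regret → II (agree)

Row minima: I=12, II=15, III=6, IV=7
Best worst-case = 15 → II.
Column bests: Low=19, Medium=15, High=19, VeryHigh=17, Peak=19.
I regrets: 0, 0, 7, 2, 0 → max 7
II regrets: 2, 0, 3, 0, 2 → max 3
III regrets: 13, 5, 6, 9, 9 → max 13
IV regrets: 9, 8, 0, 7, 7 → max 9
Smallest max regret = 3 → II.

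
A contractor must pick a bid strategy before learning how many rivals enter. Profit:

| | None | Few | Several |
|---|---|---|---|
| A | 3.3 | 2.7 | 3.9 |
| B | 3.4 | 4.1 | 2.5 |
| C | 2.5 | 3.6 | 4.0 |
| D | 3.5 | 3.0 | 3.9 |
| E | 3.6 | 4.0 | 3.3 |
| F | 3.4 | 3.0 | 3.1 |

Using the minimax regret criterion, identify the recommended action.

E

Column bests: None=3.6, Few=4.1, Several=4.0.
A regrets: 0.3, 1.4, 0.1 → max 1.4
B regrets: 0.2, 0.0, 1.5 → max 1.5
C regrets: 1.1, 0.5, 0.0 → max 1.1
D regrets: 0.1, 1.1, 0.1 → max 1.1
E regrets: 0.0, 0.1, 0.7 → max 0.7
F regrets: 0.2, 1.1, 0.9 → max 1.1
Smallest max regret = 0.7 → E.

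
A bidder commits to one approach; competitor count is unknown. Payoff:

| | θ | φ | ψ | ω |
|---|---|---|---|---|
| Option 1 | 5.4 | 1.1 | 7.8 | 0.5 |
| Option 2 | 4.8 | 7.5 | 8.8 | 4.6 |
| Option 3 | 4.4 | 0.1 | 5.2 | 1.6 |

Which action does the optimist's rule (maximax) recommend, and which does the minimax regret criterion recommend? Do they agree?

maximax → Option 2; minimax regret → Option 2 (agree)

Row maxima: Option 1=7.8, Option 2=8.8, Option 3=5.2
Best best-case = 8.8 → Option 2.
Column bests: θ=5.4, φ=7.5, ψ=8.8, ω=4.6.
Option 1 regrets: 0.0, 6.4, 1.0, 4.1 → max 6.4
Option 2 regrets: 0.6, 0.0, 0.0, 0.0 → max 0.6
Option 3 regrets: 1.0, 7.4, 3.6, 3.0 → max 7.4
Smallest max regret = 0.6 → Option 2.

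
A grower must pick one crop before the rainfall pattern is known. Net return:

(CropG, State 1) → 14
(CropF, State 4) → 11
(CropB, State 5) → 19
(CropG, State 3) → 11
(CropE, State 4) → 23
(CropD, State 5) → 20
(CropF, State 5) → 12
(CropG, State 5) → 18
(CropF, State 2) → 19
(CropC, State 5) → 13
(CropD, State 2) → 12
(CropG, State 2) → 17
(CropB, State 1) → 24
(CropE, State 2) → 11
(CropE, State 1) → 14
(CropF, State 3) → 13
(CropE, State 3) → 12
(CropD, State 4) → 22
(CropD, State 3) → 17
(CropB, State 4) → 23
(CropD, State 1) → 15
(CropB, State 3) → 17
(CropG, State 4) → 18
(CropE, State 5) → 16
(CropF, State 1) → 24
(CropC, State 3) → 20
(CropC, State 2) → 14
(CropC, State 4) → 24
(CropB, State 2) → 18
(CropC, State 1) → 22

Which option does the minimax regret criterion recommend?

CropB

Column bests: State 1=24, State 2=19, State 3=20, State 4=24, State 5=20.
CropC regrets: 2, 5, 0, 0, 7 → max 7
CropB regrets: 0, 1, 3, 1, 1 → max 3
CropD regrets: 9, 7, 3, 2, 0 → max 9
CropE regrets: 10, 8, 8, 1, 4 → max 10
CropG regrets: 10, 2, 9, 6, 2 → max 10
CropF regrets: 0, 0, 7, 13, 8 → max 13
Smallest max regret = 3 → CropB.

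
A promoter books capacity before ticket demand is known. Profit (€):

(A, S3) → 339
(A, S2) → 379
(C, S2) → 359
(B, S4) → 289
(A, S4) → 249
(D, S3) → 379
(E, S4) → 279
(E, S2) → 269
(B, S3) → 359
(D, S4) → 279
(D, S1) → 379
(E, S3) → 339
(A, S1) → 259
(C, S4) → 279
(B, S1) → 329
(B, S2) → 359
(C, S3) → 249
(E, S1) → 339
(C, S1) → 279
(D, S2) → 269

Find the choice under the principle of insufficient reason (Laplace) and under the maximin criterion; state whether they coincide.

laplace → B; maximin → B (agree)

Row averages: A=306.5, B=334, C=291.5, D=326.5, E=306.5
Highest average = 334 → B.
Row minima: A=249, B=289, C=249, D=269, E=269
Best worst-case = 289 → B.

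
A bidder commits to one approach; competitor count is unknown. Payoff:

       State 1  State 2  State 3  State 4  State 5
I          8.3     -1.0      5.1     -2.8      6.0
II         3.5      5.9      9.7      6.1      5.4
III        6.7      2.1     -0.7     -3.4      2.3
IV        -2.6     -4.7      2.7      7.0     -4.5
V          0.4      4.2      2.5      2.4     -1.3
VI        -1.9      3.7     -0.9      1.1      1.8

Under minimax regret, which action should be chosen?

II

Column bests: State 1=8.3, State 2=5.9, State 3=9.7, State 4=7.0, State 5=6.0.
I regrets: 0.0, 6.9, 4.6, 9.8, 0.0 → max 9.8
II regrets: 4.8, 0.0, 0.0, 0.9, 0.6 → max 4.8
III regrets: 1.6, 3.8, 10.4, 10.4, 3.7 → max 10.4
IV regrets: 10.9, 10.6, 7.0, 0.0, 10.5 → max 10.9
V regrets: 7.9, 1.7, 7.2, 4.6, 7.3 → max 7.9
VI regrets: 10.2, 2.2, 10.6, 5.9, 4.2 → max 10.6
Smallest max regret = 4.8 → II.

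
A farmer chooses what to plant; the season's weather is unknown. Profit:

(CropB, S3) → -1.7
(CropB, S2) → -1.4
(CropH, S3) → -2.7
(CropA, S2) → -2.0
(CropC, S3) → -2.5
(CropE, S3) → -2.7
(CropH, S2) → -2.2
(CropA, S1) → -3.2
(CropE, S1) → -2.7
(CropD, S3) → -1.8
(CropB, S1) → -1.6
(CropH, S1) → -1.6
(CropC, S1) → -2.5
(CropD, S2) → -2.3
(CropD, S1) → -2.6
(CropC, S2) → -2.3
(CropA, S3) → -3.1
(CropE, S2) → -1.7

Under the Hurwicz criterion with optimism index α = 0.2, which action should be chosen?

CropB

CropB: 0.2·(-1.4) + 0.8·(-1.7) = -1.64
CropH: 0.2·(-1.6) + 0.8·(-2.7) = -2.48
CropD: 0.2·(-1.8) + 0.8·(-2.6) = -2.44
CropA: 0.2·(-2.0) + 0.8·(-3.2) = -2.96
CropE: 0.2·(-1.7) + 0.8·(-2.7) = -2.5
CropC: 0.2·(-2.3) + 0.8·(-2.5) = -2.46
Highest Hurwicz score = -1.64 → CropB.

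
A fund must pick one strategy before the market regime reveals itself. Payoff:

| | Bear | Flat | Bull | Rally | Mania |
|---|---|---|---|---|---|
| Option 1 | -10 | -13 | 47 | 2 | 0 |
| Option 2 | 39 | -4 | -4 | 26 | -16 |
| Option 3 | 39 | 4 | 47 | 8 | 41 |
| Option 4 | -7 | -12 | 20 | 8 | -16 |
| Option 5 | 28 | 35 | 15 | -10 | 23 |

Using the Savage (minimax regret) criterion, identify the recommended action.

Option 3

Column bests: Bear=39, Flat=35, Bull=47, Rally=26, Mania=41.
Option 1 regrets: 49, 48, 0, 24, 41 → max 49
Option 2 regrets: 0, 39, 51, 0, 57 → max 57
Option 3 regrets: 0, 31, 0, 18, 0 → max 31
Option 4 regrets: 46, 47, 27, 18, 57 → max 57
Option 5 regrets: 11, 0, 32, 36, 18 → max 36
Smallest max regret = 31 → Option 3.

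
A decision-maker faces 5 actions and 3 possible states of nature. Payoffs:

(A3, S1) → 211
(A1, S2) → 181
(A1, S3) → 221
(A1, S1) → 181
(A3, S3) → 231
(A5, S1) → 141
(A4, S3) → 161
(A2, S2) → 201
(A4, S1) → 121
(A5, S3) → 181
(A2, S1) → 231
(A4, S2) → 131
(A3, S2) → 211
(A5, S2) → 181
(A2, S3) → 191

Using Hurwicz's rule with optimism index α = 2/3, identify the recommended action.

A3

A1: 2/3·221 + 1/3·181 = 623/3
A2: 2/3·231 + 1/3·191 = 653/3
A3: 2/3·231 + 1/3·211 = 673/3
A4: 2/3·161 + 1/3·121 = 443/3
A5: 2/3·181 + 1/3·141 = 503/3
Highest Hurwicz score = 673/3 → A3.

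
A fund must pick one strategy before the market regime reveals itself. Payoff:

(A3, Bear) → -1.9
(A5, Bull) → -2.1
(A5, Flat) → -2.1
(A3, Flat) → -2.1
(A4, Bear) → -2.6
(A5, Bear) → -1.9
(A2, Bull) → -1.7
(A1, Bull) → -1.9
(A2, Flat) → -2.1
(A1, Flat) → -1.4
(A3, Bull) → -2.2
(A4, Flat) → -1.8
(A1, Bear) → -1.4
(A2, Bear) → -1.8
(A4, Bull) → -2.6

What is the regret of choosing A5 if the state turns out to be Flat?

Best payoff under Flat is -1.4.
Regret = -1.4 − (-2.1) = 0.7.

0.7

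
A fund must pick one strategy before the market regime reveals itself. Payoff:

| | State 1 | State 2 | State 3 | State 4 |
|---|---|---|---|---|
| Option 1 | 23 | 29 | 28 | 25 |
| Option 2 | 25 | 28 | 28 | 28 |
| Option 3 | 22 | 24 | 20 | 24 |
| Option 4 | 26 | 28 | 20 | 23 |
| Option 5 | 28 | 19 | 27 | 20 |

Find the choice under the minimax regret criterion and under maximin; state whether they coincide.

Column bests: State 1=28, State 2=29, State 3=28, State 4=28.
Option 1 regrets: 5, 0, 0, 3 → max 5
Option 2 regrets: 3, 1, 0, 0 → max 3
Option 3 regrets: 6, 5, 8, 4 → max 8
Option 4 regrets: 2, 1, 8, 5 → max 8
Option 5 regrets: 0, 10, 1, 8 → max 10
Smallest max regret = 3 → Option 2.
Row minima: Option 1=23, Option 2=25, Option 3=20, Option 4=20, Option 5=19
Best worst-case = 25 → Option 2.

minimax regret → Option 2; maximin → Option 2 (agree)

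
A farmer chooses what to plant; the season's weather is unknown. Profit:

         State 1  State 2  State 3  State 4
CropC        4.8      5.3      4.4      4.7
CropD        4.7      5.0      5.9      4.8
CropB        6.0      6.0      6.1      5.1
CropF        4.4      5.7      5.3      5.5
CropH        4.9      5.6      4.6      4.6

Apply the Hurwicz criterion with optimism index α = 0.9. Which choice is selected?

CropC: 0.9·5.3 + 0.1·4.4 = 5.21
CropD: 0.9·5.9 + 0.1·4.7 = 5.78
CropB: 0.9·6.1 + 0.1·5.1 = 6
CropF: 0.9·5.7 + 0.1·4.4 = 5.57
CropH: 0.9·5.6 + 0.1·4.6 = 5.5
Highest Hurwicz score = 6 → CropB.

CropB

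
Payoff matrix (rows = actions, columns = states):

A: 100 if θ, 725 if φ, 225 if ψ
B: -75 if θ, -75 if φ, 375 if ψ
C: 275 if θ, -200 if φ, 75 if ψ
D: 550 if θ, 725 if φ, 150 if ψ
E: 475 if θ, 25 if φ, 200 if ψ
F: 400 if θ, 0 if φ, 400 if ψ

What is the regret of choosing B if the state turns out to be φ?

Best payoff under φ is 725.
Regret = 725 − (-75) = 800.

800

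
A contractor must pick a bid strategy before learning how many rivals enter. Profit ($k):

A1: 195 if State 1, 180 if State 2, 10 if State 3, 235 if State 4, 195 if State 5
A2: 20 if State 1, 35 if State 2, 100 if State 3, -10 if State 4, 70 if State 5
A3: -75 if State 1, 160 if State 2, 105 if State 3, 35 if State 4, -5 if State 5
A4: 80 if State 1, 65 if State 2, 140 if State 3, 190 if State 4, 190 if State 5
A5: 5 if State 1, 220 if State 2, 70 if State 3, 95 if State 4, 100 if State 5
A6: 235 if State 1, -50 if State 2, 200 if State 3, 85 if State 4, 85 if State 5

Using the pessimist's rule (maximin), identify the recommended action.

Row minima: A1=10, A2=-10, A3=-75, A4=65, A5=5, A6=-50
Best worst-case = 65 → A4.

A4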